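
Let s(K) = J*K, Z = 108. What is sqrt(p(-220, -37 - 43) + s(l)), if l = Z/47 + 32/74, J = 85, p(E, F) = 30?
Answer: 5*sqrt(31701970)/1739 ≈ 16.189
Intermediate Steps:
l = 4748/1739 (l = 108/47 + 32/74 = 108*(1/47) + 32*(1/74) = 108/47 + 16/37 = 4748/1739 ≈ 2.7303)
s(K) = 85*K
sqrt(p(-220, -37 - 43) + s(l)) = sqrt(30 + 85*(4748/1739)) = sqrt(30 + 403580/1739) = sqrt(455750/1739) = 5*sqrt(31701970)/1739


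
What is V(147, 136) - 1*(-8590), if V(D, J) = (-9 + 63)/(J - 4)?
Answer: 188989/22 ≈ 8590.4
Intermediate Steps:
V(D, J) = 54/(-4 + J)
V(147, 136) - 1*(-8590) = 54/(-4 + 136) - 1*(-8590) = 54/132 + 8590 = 54*(1/132) + 8590 = 9/22 + 8590 = 188989/22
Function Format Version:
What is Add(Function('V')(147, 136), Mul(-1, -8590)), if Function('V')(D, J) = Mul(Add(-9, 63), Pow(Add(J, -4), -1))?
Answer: Rational(188989, 22) ≈ 8590.4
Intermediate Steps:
Function('V')(D, J) = Mul(54, Pow(Add(-4, J), -1))
Add(Function('V')(147, 136), Mul(-1, -8590)) = Add(Mul(54, Pow(Add(-4, 136), -1)), Mul(-1, -8590)) = Add(Mul(54, Pow(132, -1)), 8590) = Add(Mul(54, Rational(1, 132)), 8590) = Add(Rational(9, 22), 8590) = Rational(188989, 22)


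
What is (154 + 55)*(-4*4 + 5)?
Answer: -2299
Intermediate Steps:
(154 + 55)*(-4*4 + 5) = 209*(-16 + 5) = 209*(-11) = -2299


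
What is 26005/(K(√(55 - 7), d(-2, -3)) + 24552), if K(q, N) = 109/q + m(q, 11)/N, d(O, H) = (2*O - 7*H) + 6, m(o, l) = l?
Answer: 16212466910640/15306905515703 - 5997897220*√3/15306905515703 ≈ 1.0585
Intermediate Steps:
d(O, H) = 6 - 7*H + 2*O (d(O, H) = (-7*H + 2*O) + 6 = 6 - 7*H + 2*O)
K(q, N) = 11/N + 109/q (K(q, N) = 109/q + 11/N = 11/N + 109/q)
26005/(K(√(55 - 7), d(-2, -3)) + 24552) = 26005/((11/(6 - 7*(-3) + 2*(-2)) + 109/(√(55 - 7))) + 24552) = 26005/((11/(6 + 21 - 4) + 109/(√48)) + 24552) = 26005/((11/23 + 109/((4*√3))) + 24552) = 26005/((11*(1/23) + 109*(√3/12)) + 24552) = 26005/((11/23 + 109*√3/12) + 24552) = 26005/(564707/23 + 109*√3/12)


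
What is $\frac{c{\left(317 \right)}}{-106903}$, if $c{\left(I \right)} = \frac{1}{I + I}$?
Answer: $- \frac{1}{67776502} \approx -1.4754 \cdot 10^{-8}$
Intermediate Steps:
$c{\left(I \right)} = \frac{1}{2 I}$
$\frac{c{\left(317 \right)}}{-106903} = \frac{\frac{1}{2} \cdot \frac{1}{317}}{-106903} = \frac{1}{2} \cdot \frac{1}{317} \left(- \frac{1}{106903}\right) = \frac{1}{634} \left(- \frac{1}{106903}\right) = - \frac{1}{67776502}$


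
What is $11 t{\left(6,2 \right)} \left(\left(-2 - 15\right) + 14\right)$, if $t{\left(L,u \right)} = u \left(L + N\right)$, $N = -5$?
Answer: $-66$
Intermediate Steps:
$t{\left(L,u \right)} = u \left(-5 + L\right)$ ($t{\left(L,u \right)} = u \left(L - 5\right) = u \left(-5 + L\right)$)
$11 t{\left(6,2 \right)} \left(\left(-2 - 15\right) + 14\right) = 11 \cdot 2 \left(-5 + 6\right) \left(\left(-2 - 15\right) + 14\right) = 11 \cdot 2 \cdot 1 \left(-17 + 14\right) = 11 \cdot 2 \left(-3\right) = 22 \left(-3\right) = -66$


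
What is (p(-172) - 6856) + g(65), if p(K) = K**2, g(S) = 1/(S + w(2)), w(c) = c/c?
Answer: 1500049/66 ≈ 22728.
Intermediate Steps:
w(c) = 1
g(S) = 1/(1 + S) (g(S) = 1/(S + 1) = 1/(1 + S))
(p(-172) - 6856) + g(65) = ((-172)**2 - 6856) + 1/(1 + 65) = (29584 - 6856) + 1/66 = 22728 + 1/66 = 1500049/66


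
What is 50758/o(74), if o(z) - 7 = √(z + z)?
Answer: -355306/99 + 101516*√37/99 ≈ 2648.4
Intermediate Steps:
o(z) = 7 + √2*√z (o(z) = 7 + √(z + z) = 7 + √(2*z) = 7 + √2*√z)
50758/o(74) = 50758/(7 + √2*√74) = 50758/(7 + 2*√37)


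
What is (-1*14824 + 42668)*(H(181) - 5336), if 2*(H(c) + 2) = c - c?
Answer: -148631272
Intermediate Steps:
H(c) = -2 (H(c) = -2 + (c - c)/2 = -2 + (½)*0 = -2 + 0 = -2)
(-1*14824 + 42668)*(H(181) - 5336) = (-1*14824 + 42668)*(-2 - 5336) = (-14824 + 42668)*(-5338) = 27844*(-5338) = -148631272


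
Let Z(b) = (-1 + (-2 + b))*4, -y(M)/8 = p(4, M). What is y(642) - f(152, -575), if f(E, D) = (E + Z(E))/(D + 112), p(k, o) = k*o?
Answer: -9511124/463 ≈ -20542.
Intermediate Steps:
y(M) = -32*M
Z(b) = -12 + 4*b (Z(b) = (-3 + b)*4 = -12 + 4*b)
f(E, D) = (-12 + 5*E)/(112 + D) (f(E, D) = (E + (-12 + 4*E))/(D + 112) = (-12 + 5*E)/(112 + D))
y(642) - f(152, -575) = -32*642 - (-12 + 5*152)/(112 - 575) = -20544 - (-12 + 760)/(-463) = -20544 - (-1)*748/463 = -20544 - 1*(-748/463) = -20544 + 748/463 = -9511124/463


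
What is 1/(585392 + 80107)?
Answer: 1/665499 ≈ 1.5026e-6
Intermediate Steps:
1/(585392 + 80107) = 1/665499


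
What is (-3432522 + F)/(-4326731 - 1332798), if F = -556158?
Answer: 3988680/5659529 ≈ 0.70477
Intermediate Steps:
(-3432522 + F)/(-4326731 - 1332798) = (-3432522 - 556158)/(-4326731 - 1332798) = -3988680/(-5659529) = -3988680*(-1/5659529) = 3988680/5659529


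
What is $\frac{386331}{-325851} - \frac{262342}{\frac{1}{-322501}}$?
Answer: $\frac{9189601821687237}{108617} \approx 8.4606 \cdot 10^{10}$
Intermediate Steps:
$\frac{386331}{-325851} - \frac{262342}{\frac{1}{-322501}} = 386331 \left(- \frac{1}{325851}\right) - \frac{262342}{- \frac{1}{322501}} = - \frac{128777}{108617} - -84605557342 = - \frac{128777}{108617} + 84605557342 = \frac{9189601821687237}{108617}$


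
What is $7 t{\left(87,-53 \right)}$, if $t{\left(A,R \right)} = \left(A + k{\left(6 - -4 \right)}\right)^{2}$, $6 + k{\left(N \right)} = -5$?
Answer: $40432$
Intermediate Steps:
$k{\left(N \right)} = -11$ ($k{\left(N \right)} = -6 - 5 = -11$)
$t{\left(A,R \right)} = \left(-11 + A\right)^{2}$ ($t{\left(A,R \right)} = \left(A - 11\right)^{2} = \left(-11 + A\right)^{2}$)
$7 t{\left(87,-53 \right)} = 7 \left(-11 + 87\right)^{2} = 7 \cdot 76^{2} = 7 \cdot 5776 = 40432$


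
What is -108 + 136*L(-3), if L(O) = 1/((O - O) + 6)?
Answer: -256/3 ≈ -85.333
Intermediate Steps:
L(O) = ⅙ (L(O) = 1/(0 + 6) = 1/6 = ⅙)
-108 + 136*L(-3) = -108 + 136*(⅙) = -108 + 68/3 = -256/3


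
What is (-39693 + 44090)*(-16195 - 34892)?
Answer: -224629539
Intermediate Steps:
(-39693 + 44090)*(-16195 - 34892) = 4397*(-51087) = -224629539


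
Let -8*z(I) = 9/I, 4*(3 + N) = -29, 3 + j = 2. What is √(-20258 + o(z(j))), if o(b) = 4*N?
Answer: I*√20299 ≈ 142.47*I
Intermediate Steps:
j = -1 (j = -3 + 2 = -1)
N = -41/4 (N = -3 + (¼)*(-29) = -3 - 29/4 = -41/4 ≈ -10.250)
z(I) = -9/(8*I)
o(b) = -41 (o(b) = 4*(-41/4) = -41)
√(-20258 + o(z(j))) = √(-20258 - 41) = √(-20299) = I*√20299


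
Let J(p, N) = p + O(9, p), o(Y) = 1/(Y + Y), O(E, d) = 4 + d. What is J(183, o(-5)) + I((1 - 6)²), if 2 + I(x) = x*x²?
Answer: 15993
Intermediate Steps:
o(Y) = 1/(2*Y)
J(p, N) = 4 + 2*p (J(p, N) = p + (4 + p) = 4 + 2*p)
I(x) = -2 + x³ (I(x) = -2 + x*x² = -2 + x³)
J(183, o(-5)) + I((1 - 6)²) = (4 + 2*183) + (-2 + ((1 - 6)²)³) = (4 + 366) + (-2 + ((-5)²)³) = 370 + (-2 + 25³) = 370 + (-2 + 15625) = 370 + 15623 = 15993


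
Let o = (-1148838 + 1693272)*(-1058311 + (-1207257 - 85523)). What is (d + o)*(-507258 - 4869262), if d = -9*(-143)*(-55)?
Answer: 6882020593201009080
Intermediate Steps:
d = -70785 (d = 1287*(-55) = -70785)
o = -1280013877494 (o = 544434*(-1058311 - 1292780) = 544434*(-2351091) = -1280013877494)
(d + o)*(-507258 - 4869262) = (-70785 - 1280013877494)*(-507258 - 4869262) = -1280013948279*(-5376520) = 6882020593201009080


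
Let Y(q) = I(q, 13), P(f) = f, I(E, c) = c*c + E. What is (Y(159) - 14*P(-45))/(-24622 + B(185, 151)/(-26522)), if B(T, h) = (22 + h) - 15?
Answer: -12704038/326512421 ≈ -0.038908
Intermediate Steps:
I(E, c) = E + c**2 (I(E, c) = c**2 + E = E + c**2)
Y(q) = 169 + q (Y(q) = q + 13**2 = q + 169 = 169 + q)
B(T, h) = 7 + h
(Y(159) - 14*P(-45))/(-24622 + B(185, 151)/(-26522)) = ((169 + 159) - 14*(-45))/(-24622 + (7 + 151)/(-26522)) = (328 + 630)/(-24622 + 158*(-1/26522)) = 958/(-24622 - 79/13261) = 958/(-326512421/13261) = 958*(-13261/326512421) = -12704038/326512421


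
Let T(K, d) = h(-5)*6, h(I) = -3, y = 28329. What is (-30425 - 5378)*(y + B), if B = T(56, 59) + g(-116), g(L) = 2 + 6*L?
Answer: -988771451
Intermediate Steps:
T(K, d) = -18 (T(K, d) = -3*6 = -18)
B = -712 (B = -18 + (2 + 6*(-116)) = -18 + (2 - 696) = -18 - 694 = -712)
(-30425 - 5378)*(y + B) = (-30425 - 5378)*(28329 - 712) = -35803*27617 = -988771451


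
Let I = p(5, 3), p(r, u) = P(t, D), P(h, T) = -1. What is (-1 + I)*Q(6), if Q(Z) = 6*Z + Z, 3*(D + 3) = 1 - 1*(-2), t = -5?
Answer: -84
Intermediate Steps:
D = -2 (D = -3 + (1 - 1*(-2))/3 = -3 + (1 + 2)/3 = -3 + (⅓)*3 = -3 + 1 = -2)
p(r, u) = -1
Q(Z) = 7*Z
I = -1
(-1 + I)*Q(6) = (-1 - 1)*(7*6) = -2*42 = -84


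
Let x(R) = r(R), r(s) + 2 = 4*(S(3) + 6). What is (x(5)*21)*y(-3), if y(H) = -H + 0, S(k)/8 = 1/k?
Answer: 2058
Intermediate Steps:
S(k) = 8/k
r(s) = 98/3 (r(s) = -2 + 4*(8/3 + 6) = -2 + 4*(26/3) = -2 + 104/3 = 98/3)
y(H) = -H
x(R) = 98/3
(x(5)*21)*y(-3) = ((98/3)*21)*(-1*(-3)) = 686*3 = 2058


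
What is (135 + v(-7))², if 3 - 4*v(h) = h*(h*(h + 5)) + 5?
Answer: 25281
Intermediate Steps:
v(h) = -½ - h²*(5 + h)/4 (v(h) = ¾ - (h*(h*(h + 5)) + 5)/4 = ¾ - (h*(h*(5 + h)) + 5)/4 = ¾ - (h²*(5 + h) + 5)/4 = ¾ - (5 + h²*(5 + h))/4 = ¾ + (-5/4 - h²*(5 + h)/4) = -½ - h²*(5 + h)/4)
(135 + v(-7))² = (135 + (-½ - 5/4*(-7)² - ¼*(-7)³))² = (135 + (-½ - 5/4*49 - ¼*(-343)))² = (135 + (-½ - 245/4 + 343/4))² = (135 + 24)² = 159² = 25281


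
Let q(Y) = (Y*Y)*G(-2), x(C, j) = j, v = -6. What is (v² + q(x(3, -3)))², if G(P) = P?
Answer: 324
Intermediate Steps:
q(Y) = -2*Y² (q(Y) = (Y*Y)*(-2) = Y²*(-2) = -2*Y²)
(v² + q(x(3, -3)))² = ((-6)² - 2*(-3)²)² = (36 - 2*9)² = (36 - 18)² = 18² = 324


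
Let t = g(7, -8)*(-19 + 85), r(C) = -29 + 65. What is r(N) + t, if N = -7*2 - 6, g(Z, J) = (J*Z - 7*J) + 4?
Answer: 300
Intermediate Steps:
g(Z, J) = 4 - 7*J + J*Z (g(Z, J) = (-7*J + J*Z) + 4 = 4 - 7*J + J*Z)
N = -20 (N = -14 - 6 = -20)
r(C) = 36
t = 264 (t = (4 - 7*(-8) - 8*7)*(-19 + 85) = (4 + 56 - 56)*66 = 4*66 = 264)
r(N) + t = 36 + 264 = 300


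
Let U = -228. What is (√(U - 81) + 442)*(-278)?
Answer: -122876 - 278*I*√309 ≈ -1.2288e+5 - 4886.8*I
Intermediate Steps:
(√(U - 81) + 442)*(-278) = (√(-228 - 81) + 442)*(-278) = (√(-309) + 442)*(-278) = (I*√309 + 442)*(-278) = (442 + I*√309)*(-278) = -122876 - 278*I*√309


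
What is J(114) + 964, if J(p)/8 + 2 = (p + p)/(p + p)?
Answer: 956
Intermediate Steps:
J(p) = -8 (J(p) = -16 + 8*((p + p)/(p + p)) = -16 + 8*((2*p)/((2*p))) = -16 + 8*((2*p)*(1/(2*p))) = -16 + 8*1 = -16 + 8 = -8)
J(114) + 964 = -8 + 964 = 956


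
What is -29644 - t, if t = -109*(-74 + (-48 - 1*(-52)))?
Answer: -37274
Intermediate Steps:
t = 7630 (t = -109*(-74 + (-48 + 52)) = -109*(-74 + 4) = -109*(-70) = 7630)
-29644 - t = -29644 - 1*7630 = -29644 - 7630 = -37274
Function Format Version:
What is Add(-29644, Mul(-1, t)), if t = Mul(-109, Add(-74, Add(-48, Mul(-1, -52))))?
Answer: -37274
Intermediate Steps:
t = 7630 (t = Mul(-109, Add(-74, Add(-48, 52))) = Mul(-109, Add(-74, 4)) = Mul(-109, -70) = 7630)
Add(-29644, Mul(-1, t)) = Add(-29644, Mul(-1, 7630)) = Add(-29644, -7630) = -37274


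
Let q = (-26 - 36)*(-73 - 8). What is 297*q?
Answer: 1491534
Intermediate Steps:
q = 5022 (q = -62*(-81) = 5022)
297*q = 297*5022 = 1491534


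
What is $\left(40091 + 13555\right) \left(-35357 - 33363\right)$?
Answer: $-3686553120$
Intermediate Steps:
$\left(40091 + 13555\right) \left(-35357 - 33363\right) = 53646 \left(-68720\right) = -3686553120$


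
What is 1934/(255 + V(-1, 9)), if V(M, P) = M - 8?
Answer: 967/123 ≈ 7.8618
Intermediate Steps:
V(M, P) = -8 + M
1934/(255 + V(-1, 9)) = 1934/(255 + (-8 - 1)) = 1934/(255 - 9) = 1934/246 = 1934*(1/246) = 967/123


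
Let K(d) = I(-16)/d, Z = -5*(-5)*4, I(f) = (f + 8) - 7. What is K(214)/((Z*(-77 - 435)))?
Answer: 3/2191360 ≈ 1.3690e-6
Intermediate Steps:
I(f) = 1 + f (I(f) = (8 + f) - 7 = 1 + f)
Z = 100 (Z = 25*4 = 100)
K(d) = -15/d (K(d) = (1 - 16)/d = -15/d)
K(214)/((Z*(-77 - 435))) = (-15/214)/((100*(-77 - 435))) = (-15*1/214)/((100*(-512))) = -15/214/(-51200) = -15/214*(-1/51200) = 3/2191360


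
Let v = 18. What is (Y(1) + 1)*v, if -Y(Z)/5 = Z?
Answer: -72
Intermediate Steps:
Y(Z) = -5*Z
(Y(1) + 1)*v = (-5*1 + 1)*18 = (-5 + 1)*18 = -4*18 = -72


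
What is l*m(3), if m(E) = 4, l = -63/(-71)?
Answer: 252/71 ≈ 3.5493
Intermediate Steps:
l = 63/71 (l = -63*(-1/71) = 63/71 ≈ 0.88732)
l*m(3) = (63/71)*4 = 252/71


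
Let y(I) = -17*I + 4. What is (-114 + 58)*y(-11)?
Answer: -10696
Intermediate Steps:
y(I) = 4 - 17*I
(-114 + 58)*y(-11) = (-114 + 58)*(4 - 17*(-11)) = -56*(4 + 187) = -56*191 = -10696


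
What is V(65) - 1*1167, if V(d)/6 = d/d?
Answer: -1161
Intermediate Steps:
V(d) = 6 (V(d) = 6*(d/d) = 6*1 = 6)
V(65) - 1*1167 = 6 - 1*1167 = 6 - 1167 = -1161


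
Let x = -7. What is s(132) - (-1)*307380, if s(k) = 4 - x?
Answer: 307391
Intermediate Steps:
s(k) = 11 (s(k) = 4 - 1*(-7) = 4 + 7 = 11)
s(132) - (-1)*307380 = 11 - (-1)*307380 = 11 - 1*(-307380) = 11 + 307380 = 307391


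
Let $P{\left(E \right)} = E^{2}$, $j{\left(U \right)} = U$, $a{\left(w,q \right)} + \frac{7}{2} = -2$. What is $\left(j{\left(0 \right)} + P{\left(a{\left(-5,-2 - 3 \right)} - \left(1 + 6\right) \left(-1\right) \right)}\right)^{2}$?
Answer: $\frac{81}{16} \approx 5.0625$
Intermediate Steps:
$a{\left(w,q \right)} = - \frac{11}{2}$ ($a{\left(w,q \right)} = - \frac{7}{2} - 2 = - \frac{11}{2}$)
$\left(j{\left(0 \right)} + P{\left(a{\left(-5,-2 - 3 \right)} - \left(1 + 6\right) \left(-1\right) \right)}\right)^{2} = \left(0 + \left(- \frac{11}{2} - \left(1 + 6\right) \left(-1\right)\right)^{2}\right)^{2} = \left(0 + \left(- \frac{11}{2} - 7 \left(-1\right)\right)^{2}\right)^{2} = \left(0 + \left(- \frac{11}{2} - -7\right)^{2}\right)^{2} = \left(0 + \left(- \frac{11}{2} + 7\right)^{2}\right)^{2} = \left(0 + \left(\frac{3}{2}\right)^{2}\right)^{2} = \left(0 + \frac{9}{4}\right)^{2} = \left(\frac{9}{4}\right)^{2} = \frac{81}{16}$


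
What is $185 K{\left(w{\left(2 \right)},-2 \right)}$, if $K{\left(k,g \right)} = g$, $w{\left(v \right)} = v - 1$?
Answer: $-370$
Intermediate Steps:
$w{\left(v \right)} = -1 + v$ ($w{\left(v \right)} = v - 1 = -1 + v$)
$185 K{\left(w{\left(2 \right)},-2 \right)} = 185 \left(-2\right) = -370$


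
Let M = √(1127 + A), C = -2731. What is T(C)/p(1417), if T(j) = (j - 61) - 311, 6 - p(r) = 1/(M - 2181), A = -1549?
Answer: -88576000737/171284761 + 3103*I*√422/171284761 ≈ -517.13 + 0.00037215*I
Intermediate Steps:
M = I*√422 (M = √(1127 - 1549) = √(-422) = I*√422 ≈ 20.543*I)
p(r) = 6 - 1/(-2181 + I*√422) (p(r) = 6 - 1/(I*√422 - 2181) = 6 - 1/(-2181 + I*√422))
T(j) = -372 + j (T(j) = (-61 + j) - 311 = -372 + j)
T(C)/p(1417) = (-372 - 2731)/(28545279/4757183 + I*√422/4757183) = -3103/(28545279/4757183 + I*√422/4757183)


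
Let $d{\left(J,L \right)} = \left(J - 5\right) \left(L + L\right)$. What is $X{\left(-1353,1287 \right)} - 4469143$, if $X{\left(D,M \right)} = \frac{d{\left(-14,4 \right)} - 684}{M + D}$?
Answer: $- \frac{13407391}{3} \approx -4.4691 \cdot 10^{6}$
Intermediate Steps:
$d{\left(J,L \right)} = 2 L \left(-5 + J\right)$ ($d{\left(J,L \right)} = \left(-5 + J\right) 2 L = 2 L \left(-5 + J\right)$)
$X{\left(D,M \right)} = - \frac{836}{D + M}$ ($X{\left(D,M \right)} = \frac{2 \cdot 4 \left(-5 - 14\right) - 684}{M + D} = \frac{2 \cdot 4 \left(-19\right) - 684}{D + M} = \frac{-152 - 684}{D + M} = - \frac{836}{D + M}$)
$X{\left(-1353,1287 \right)} - 4469143 = - \frac{836}{-1353 + 1287} - 4469143 = - \frac{836}{-66} - 4469143 = \left(-836\right) \left(- \frac{1}{66}\right) - 4469143 = \frac{38}{3} - 4469143 = - \frac{13407391}{3}$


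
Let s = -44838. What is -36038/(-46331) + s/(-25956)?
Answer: 167377317/66809302 ≈ 2.5053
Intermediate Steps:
-36038/(-46331) + s/(-25956) = -36038/(-46331) - 44838/(-25956) = -36038*(-1/46331) - 44838*(-1/25956) = 36038/46331 + 2491/1442 = 167377317/66809302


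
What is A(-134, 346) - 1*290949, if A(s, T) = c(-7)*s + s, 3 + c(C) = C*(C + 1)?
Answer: -296309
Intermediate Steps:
c(C) = -3 + C*(1 + C) (c(C) = -3 + C*(C + 1) = -3 + C*(1 + C))
A(s, T) = 40*s (A(s, T) = (-3 - 7 + (-7)**2)*s + s = (-3 - 7 + 49)*s + s = 39*s + s = 40*s)
A(-134, 346) - 1*290949 = 40*(-134) - 1*290949 = -5360 - 290949 = -296309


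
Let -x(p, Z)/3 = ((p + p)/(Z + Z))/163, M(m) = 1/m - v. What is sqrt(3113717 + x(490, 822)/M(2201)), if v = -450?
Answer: 6*sqrt(863501089260454836036978)/3159680183 ≈ 1764.6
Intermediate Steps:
M(m) = 450 + 1/m (M(m) = 1/m - 1*(-450) = 1/m + 450 = 450 + 1/m)
x(p, Z) = -3*p/(163*Z) (x(p, Z) = -3*(p + p)/(Z + Z)/163 = -3*(2*p)/((2*Z))/163 = -3*(2*p)*(1/(2*Z))/163 = -3*p/Z/163 = -3*p/(163*Z))
sqrt(3113717 + x(490, 822)/M(2201)) = sqrt(3113717 + (-3/163*490/822)/(450 + 1/2201)) = sqrt(3113717 + (-3/163*490*1/822)/(450 + 1/2201)) = sqrt(3113717 - 245/(22331*990451/2201)) = sqrt(3113717 - 245/22331*2201/990451) = sqrt(3113717 - 77035/3159680183) = sqrt(9838349900293176/3159680183) = 6*sqrt(863501089260454836036978)/3159680183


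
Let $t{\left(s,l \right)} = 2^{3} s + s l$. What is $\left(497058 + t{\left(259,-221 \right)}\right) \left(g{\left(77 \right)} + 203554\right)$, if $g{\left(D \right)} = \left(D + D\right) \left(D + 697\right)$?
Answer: $142620320250$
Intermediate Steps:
$t{\left(s,l \right)} = 8 s + l s$
$g{\left(D \right)} = 2 D \left(697 + D\right)$
$\left(497058 + t{\left(259,-221 \right)}\right) \left(g{\left(77 \right)} + 203554\right) = \left(497058 + 259 \left(8 - 221\right)\right) \left(2 \cdot 77 \left(697 + 77\right) + 203554\right) = \left(497058 + 259 \left(-213\right)\right) \left(2 \cdot 77 \cdot 774 + 203554\right) = \left(497058 - 55167\right) \left(119196 + 203554\right) = 441891 \cdot 322750 = 142620320250$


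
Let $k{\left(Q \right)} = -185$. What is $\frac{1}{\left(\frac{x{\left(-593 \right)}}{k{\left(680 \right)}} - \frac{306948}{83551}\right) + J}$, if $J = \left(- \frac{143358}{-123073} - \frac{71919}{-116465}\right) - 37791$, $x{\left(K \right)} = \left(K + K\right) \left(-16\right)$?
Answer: $- \frac{8862200879542543}{335837218079821460738} \approx -2.6388 \cdot 10^{-5}$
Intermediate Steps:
$x{\left(K \right)} = - 32 K$ ($x{\left(K \right)} = 2 K \left(-16\right) = - 32 K$)
$J = - \frac{541659193771938}{14333696945}$ ($J = \left(\left(-143358\right) \left(- \frac{1}{123073}\right) - - \frac{71919}{116465}\right) - 37791 = \left(\frac{143358}{123073} + \frac{71919}{116465}\right) - 37791 = \frac{25547476557}{14333696945} - 37791 = - \frac{541659193771938}{14333696945} \approx -37789.0$)
$\frac{1}{\left(\frac{x{\left(-593 \right)}}{k{\left(680 \right)}} - \frac{306948}{83551}\right) + J} = \frac{1}{\left(\frac{\left(-32\right) \left(-593\right)}{-185} - \frac{306948}{83551}\right) - \frac{541659193771938}{14333696945}} = \frac{1}{\left(18976 \left(- \frac{1}{185}\right) - \frac{306948}{83551}\right) - \frac{541659193771938}{14333696945}} = \frac{1}{\left(- \frac{18976}{185} - \frac{306948}{83551}\right) - \frac{541659193771938}{14333696945}} = \frac{1}{- \frac{1642249156}{15456935} - \frac{541659193771938}{14333696945}} = \frac{1}{- \frac{335837218079821460738}{8862200879542543}} = - \frac{8862200879542543}{335837218079821460738}$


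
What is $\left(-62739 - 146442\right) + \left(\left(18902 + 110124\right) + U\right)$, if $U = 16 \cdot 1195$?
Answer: $-61035$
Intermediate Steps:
$U = 19120$
$\left(-62739 - 146442\right) + \left(\left(18902 + 110124\right) + U\right) = \left(-62739 - 146442\right) + \left(\left(18902 + 110124\right) + 19120\right) = -209181 + \left(129026 + 19120\right) = -209181 + 148146 = -61035$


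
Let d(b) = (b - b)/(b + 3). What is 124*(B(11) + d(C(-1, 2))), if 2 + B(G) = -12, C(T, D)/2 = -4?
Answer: -1736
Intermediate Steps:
C(T, D) = -8 (C(T, D) = 2*(-4) = -8)
B(G) = -14 (B(G) = -2 - 12 = -14)
d(b) = 0 (d(b) = 0/(3 + b) = 0)
124*(B(11) + d(C(-1, 2))) = 124*(-14 + 0) = 124*(-14) = -1736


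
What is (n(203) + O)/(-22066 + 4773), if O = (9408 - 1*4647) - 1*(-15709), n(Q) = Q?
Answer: -20673/17293 ≈ -1.1955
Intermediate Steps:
O = 20470 (O = (9408 - 4647) + 15709 = 4761 + 15709 = 20470)
(n(203) + O)/(-22066 + 4773) = (203 + 20470)/(-22066 + 4773) = 20673/(-17293) = 20673*(-1/17293) = -20673/17293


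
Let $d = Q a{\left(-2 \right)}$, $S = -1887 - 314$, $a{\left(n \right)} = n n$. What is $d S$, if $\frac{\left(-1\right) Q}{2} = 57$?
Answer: $1003656$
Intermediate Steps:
$Q = -114$ ($Q = \left(-2\right) 57 = -114$)
$a{\left(n \right)} = n^{2}$
$S = -2201$ ($S = -1887 - 314 = -2201$)
$d = -456$ ($d = - 114 \left(-2\right)^{2} = \left(-114\right) 4 = -456$)
$d S = \left(-456\right) \left(-2201\right) = 1003656$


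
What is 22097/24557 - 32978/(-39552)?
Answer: 841910645/485639232 ≈ 1.7336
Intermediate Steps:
22097/24557 - 32978/(-39552) = 22097*(1/24557) - 32978*(-1/39552) = 22097/24557 + 16489/19776 = 841910645/485639232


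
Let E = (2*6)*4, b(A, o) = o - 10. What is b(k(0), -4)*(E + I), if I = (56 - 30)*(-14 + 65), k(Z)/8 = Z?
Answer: -19236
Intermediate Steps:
k(Z) = 8*Z
b(A, o) = -10 + o
E = 48 (E = 12*4 = 48)
I = 1326 (I = 26*51 = 1326)
b(k(0), -4)*(E + I) = (-10 - 4)*(48 + 1326) = -14*1374 = -19236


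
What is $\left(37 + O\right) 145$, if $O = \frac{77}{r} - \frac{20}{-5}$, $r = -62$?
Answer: $\frac{357425}{62} \approx 5764.9$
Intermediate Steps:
$O = \frac{171}{62}$ ($O = \frac{77}{-62} - \frac{20}{-5} = 77 \left(- \frac{1}{62}\right) - -4 = - \frac{77}{62} + 4 = \frac{171}{62} \approx 2.7581$)
$\left(37 + O\right) 145 = \left(37 + \frac{171}{62}\right) 145 = \frac{2465}{62} \cdot 145 = \frac{357425}{62}$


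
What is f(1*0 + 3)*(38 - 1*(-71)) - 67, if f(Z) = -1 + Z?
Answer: 151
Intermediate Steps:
f(1*0 + 3)*(38 - 1*(-71)) - 67 = (-1 + (1*0 + 3))*(38 - 1*(-71)) - 67 = (-1 + (0 + 3))*(38 + 71) - 67 = (-1 + 3)*109 - 67 = 2*109 - 67 = 218 - 67 = 151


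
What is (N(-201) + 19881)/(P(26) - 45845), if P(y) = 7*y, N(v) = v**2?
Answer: -20094/15221 ≈ -1.3202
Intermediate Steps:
(N(-201) + 19881)/(P(26) - 45845) = ((-201)**2 + 19881)/(7*26 - 45845) = (40401 + 19881)/(182 - 45845) = 60282/(-45663) = 60282*(-1/45663) = -20094/15221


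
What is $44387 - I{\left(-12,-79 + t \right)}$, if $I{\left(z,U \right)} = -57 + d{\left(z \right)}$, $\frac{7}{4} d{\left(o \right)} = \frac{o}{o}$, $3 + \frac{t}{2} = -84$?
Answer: $\frac{311104}{7} \approx 44443.0$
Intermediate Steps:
$t = -174$ ($t = -6 + 2 \left(-84\right) = -6 - 168 = -174$)
$d{\left(o \right)} = \frac{4}{7}$ ($d{\left(o \right)} = \frac{4 \frac{o}{o}}{7} = \frac{4}{7} \cdot 1 = \frac{4}{7}$)
$I{\left(z,U \right)} = - \frac{395}{7}$ ($I{\left(z,U \right)} = -57 + \frac{4}{7} = - \frac{395}{7}$)
$44387 - I{\left(-12,-79 + t \right)} = 44387 - - \frac{395}{7} = 44387 + \frac{395}{7} = \frac{311104}{7}$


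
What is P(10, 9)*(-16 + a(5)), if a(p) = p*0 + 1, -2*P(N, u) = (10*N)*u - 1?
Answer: 13485/2 ≈ 6742.5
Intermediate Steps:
P(N, u) = 1/2 - 5*N*u (P(N, u) = -((10*N)*u - 1)/2 = -(10*N*u - 1)/2 = -(-1 + 10*N*u)/2 = 1/2 - 5*N*u)
a(p) = 1 (a(p) = 0 + 1 = 1)
P(10, 9)*(-16 + a(5)) = (1/2 - 5*10*9)*(-16 + 1) = (1/2 - 450)*(-15) = -899/2*(-15) = 13485/2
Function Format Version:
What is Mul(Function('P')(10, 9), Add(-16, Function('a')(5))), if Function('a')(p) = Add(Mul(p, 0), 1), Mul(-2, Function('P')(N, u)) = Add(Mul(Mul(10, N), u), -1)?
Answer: Rational(13485, 2) ≈ 6742.5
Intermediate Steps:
Function('P')(N, u) = Add(Rational(1, 2), Mul(-5, N, u)) (Function('P')(N, u) = Mul(Rational(-1, 2), Add(Mul(Mul(10, N), u), -1)) = Mul(Rational(-1, 2), Add(Mul(10, N, u), -1)) = Mul(Rational(-1, 2), Add(-1, Mul(10, N, u))) = Add(Rational(1, 2), Mul(-5, N, u)))
Function('a')(p) = 1 (Function('a')(p) = Add(0, 1) = 1)
Mul(Function('P')(10, 9), Add(-16, Function('a')(5))) = Mul(Add(Rational(1, 2), Mul(-5, 10, 9)), Add(-16, 1)) = Mul(Add(Rational(1, 2), -450), -15) = Mul(Rational(-899, 2), -15) = Rational(13485, 2)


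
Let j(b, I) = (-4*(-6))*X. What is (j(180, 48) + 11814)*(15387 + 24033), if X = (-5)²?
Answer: 489359880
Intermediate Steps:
X = 25
j(b, I) = 600 (j(b, I) = -4*(-6)*25 = 24*25 = 600)
(j(180, 48) + 11814)*(15387 + 24033) = (600 + 11814)*(15387 + 24033) = 12414*39420 = 489359880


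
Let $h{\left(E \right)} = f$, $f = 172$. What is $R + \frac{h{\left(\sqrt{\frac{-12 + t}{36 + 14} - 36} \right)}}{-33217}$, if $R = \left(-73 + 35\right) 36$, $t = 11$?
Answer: $- \frac{45441028}{33217} \approx -1368.0$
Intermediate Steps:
$R = -1368$ ($R = \left(-38\right) 36 = -1368$)
$h{\left(E \right)} = 172$
$R + \frac{h{\left(\sqrt{\frac{-12 + t}{36 + 14} - 36} \right)}}{-33217} = -1368 + \frac{172}{-33217} = -1368 + 172 \left(- \frac{1}{33217}\right) = -1368 - \frac{172}{33217} = - \frac{45441028}{33217}$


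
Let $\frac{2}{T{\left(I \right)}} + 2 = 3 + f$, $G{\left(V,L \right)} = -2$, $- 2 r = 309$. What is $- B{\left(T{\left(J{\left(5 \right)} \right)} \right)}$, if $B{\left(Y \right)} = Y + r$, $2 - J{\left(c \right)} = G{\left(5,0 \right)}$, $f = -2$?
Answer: $\frac{313}{2} \approx 156.5$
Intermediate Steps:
$r = - \frac{309}{2}$ ($r = \left(- \frac{1}{2}\right) 309 = - \frac{309}{2} \approx -154.5$)
$J{\left(c \right)} = 4$ ($J{\left(c \right)} = 2 - -2 = 2 + 2 = 4$)
$T{\left(I \right)} = -2$ ($T{\left(I \right)} = \frac{2}{-2 + \left(3 - 2\right)} = \frac{2}{-2 + 1} = \frac{2}{-1} = 2 \left(-1\right) = -2$)
$B{\left(Y \right)} = - \frac{309}{2} + Y$ ($B{\left(Y \right)} = Y - \frac{309}{2} = - \frac{309}{2} + Y$)
$- B{\left(T{\left(J{\left(5 \right)} \right)} \right)} = - (- \frac{309}{2} - 2) = \left(-1\right) \left(- \frac{313}{2}\right) = \frac{313}{2}$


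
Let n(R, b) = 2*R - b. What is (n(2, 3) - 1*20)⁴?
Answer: 130321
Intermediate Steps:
n(R, b) = -b + 2*R
(n(2, 3) - 1*20)⁴ = ((-1*3 + 2*2) - 1*20)⁴ = ((-3 + 4) - 20)⁴ = (1 - 20)⁴ = (-19)⁴ = 130321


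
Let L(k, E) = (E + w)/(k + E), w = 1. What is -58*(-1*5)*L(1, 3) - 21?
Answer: 269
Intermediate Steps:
L(k, E) = (1 + E)/(E + k) (L(k, E) = (E + 1)/(k + E) = (1 + E)/(E + k))
-58*(-1*5)*L(1, 3) - 21 = -58*(-1*5)*(1 + 3)/(3 + 1) - 21 = -(-290)*4/4 - 21 = -(-290)*(¼)*4 - 21 = -(-290) - 21 = -58*(-5) - 21 = 290 - 21 = 269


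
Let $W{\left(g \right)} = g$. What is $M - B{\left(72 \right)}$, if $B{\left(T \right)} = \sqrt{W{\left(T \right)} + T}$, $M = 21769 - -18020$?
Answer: $39777$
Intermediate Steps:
$M = 39789$ ($M = 21769 + 18020 = 39789$)
$B{\left(T \right)} = \sqrt{2} \sqrt{T}$ ($B{\left(T \right)} = \sqrt{T + T} = \sqrt{2 T} = \sqrt{2} \sqrt{T}$)
$M - B{\left(72 \right)} = 39789 - \sqrt{2} \sqrt{72} = 39789 - \sqrt{2} \cdot 6 \sqrt{2} = 39789 - 12 = 39777$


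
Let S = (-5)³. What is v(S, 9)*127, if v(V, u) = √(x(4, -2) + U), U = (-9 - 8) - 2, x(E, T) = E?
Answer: 127*I*√15 ≈ 491.87*I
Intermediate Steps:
S = -125
U = -19 (U = -17 - 2 = -19)
v(V, u) = I*√15 (v(V, u) = √(4 - 19) = √(-15) = I*√15)
v(S, 9)*127 = (I*√15)*127 = 127*I*√15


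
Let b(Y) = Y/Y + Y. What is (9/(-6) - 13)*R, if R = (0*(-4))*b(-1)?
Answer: 0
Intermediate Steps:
b(Y) = 1 + Y
R = 0 (R = (0*(-4))*(1 - 1) = 0*0 = 0)
(9/(-6) - 13)*R = (9/(-6) - 13)*0 = (9*(-⅙) - 13)*0 = (-3/2 - 13)*0 = -29/2*0 = 0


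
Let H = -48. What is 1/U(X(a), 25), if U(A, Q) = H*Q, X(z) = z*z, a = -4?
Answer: -1/1200 ≈ -0.00083333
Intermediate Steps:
X(z) = z**2
U(A, Q) = -48*Q
1/U(X(a), 25) = 1/(-48*25) = 1/(-1200) = -1/1200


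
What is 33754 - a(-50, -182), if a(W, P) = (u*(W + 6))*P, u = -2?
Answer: 49770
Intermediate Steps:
a(W, P) = P*(-12 - 2*W) (a(W, P) = (-2*(W + 6))*P = (-2*(6 + W))*P = (-12 - 2*W)*P = P*(-12 - 2*W))
33754 - a(-50, -182) = 33754 - (-2)*(-182)*(6 - 50) = 33754 - (-2)*(-182)*(-44) = 33754 - 1*(-16016) = 33754 + 16016 = 49770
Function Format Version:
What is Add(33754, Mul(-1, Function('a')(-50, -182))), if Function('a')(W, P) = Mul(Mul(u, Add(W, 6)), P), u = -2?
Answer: 49770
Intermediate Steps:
Function('a')(W, P) = Mul(P, Add(-12, Mul(-2, W))) (Function('a')(W, P) = Mul(Mul(-2, Add(W, 6)), P) = Mul(Mul(-2, Add(6, W)), P) = Mul(Add(-12, Mul(-2, W)), P) = Mul(P, Add(-12, Mul(-2, W))))
Add(33754, Mul(-1, Function('a')(-50, -182))) = Add(33754, Mul(-1, Mul(-2, -182, Add(6, -50)))) = Add(33754, Mul(-1, Mul(-2, -182, -44))) = Add(33754, Mul(-1, -16016)) = Add(33754, 16016) = 49770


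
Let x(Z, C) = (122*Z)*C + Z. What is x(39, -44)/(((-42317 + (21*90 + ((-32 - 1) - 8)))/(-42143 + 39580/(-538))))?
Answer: -15741802791/72092 ≈ -2.1836e+5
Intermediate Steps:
x(Z, C) = Z + 122*C*Z (x(Z, C) = 122*C*Z + Z = Z + 122*C*Z)
x(39, -44)/(((-42317 + (21*90 + ((-32 - 1) - 8)))/(-42143 + 39580/(-538)))) = (39*(1 + 122*(-44)))/(((-42317 + (21*90 + ((-32 - 1) - 8)))/(-42143 + 39580/(-538)))) = (39*(1 - 5368))/(((-42317 + (1890 + (-33 - 8)))/(-42143 + 39580*(-1/538)))) = (39*(-5367))/(((-42317 + (1890 - 41))/(-42143 - 19790/269))) = -209313*(-11356257/(269*(-42317 + 1849))) = -209313/((-40468*(-269/11356257))) = -209313/72092/75207 = -209313*75207/72092 = -15741802791/72092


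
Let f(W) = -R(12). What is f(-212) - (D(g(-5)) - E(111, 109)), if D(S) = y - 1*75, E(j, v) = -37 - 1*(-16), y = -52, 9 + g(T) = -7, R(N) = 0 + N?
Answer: 94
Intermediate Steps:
R(N) = N
g(T) = -16 (g(T) = -9 - 7 = -16)
E(j, v) = -21 (E(j, v) = -37 + 16 = -21)
D(S) = -127 (D(S) = -52 - 1*75 = -52 - 75 = -127)
f(W) = -12 (f(W) = -1*12 = -12)
f(-212) - (D(g(-5)) - E(111, 109)) = -12 - (-127 - 1*(-21)) = -12 - (-127 + 21) = -12 - 1*(-106) = -12 + 106 = 94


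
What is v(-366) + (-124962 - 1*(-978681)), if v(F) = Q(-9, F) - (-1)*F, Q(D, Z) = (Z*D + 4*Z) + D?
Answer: 855174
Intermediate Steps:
Q(D, Z) = D + 4*Z + D*Z (Q(D, Z) = (D*Z + 4*Z) + D = (4*Z + D*Z) + D = D + 4*Z + D*Z)
v(F) = -9 - 4*F (v(F) = (-9 + 4*F - 9*F) - (-1)*F = (-9 - 5*F) + F = -9 - 4*F)
v(-366) + (-124962 - 1*(-978681)) = (-9 - 4*(-366)) + (-124962 - 1*(-978681)) = (-9 + 1464) + (-124962 + 978681) = 1455 + 853719 = 855174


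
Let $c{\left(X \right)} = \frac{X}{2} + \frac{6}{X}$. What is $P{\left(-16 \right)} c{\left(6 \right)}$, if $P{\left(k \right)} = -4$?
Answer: $-16$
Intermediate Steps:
$c{\left(X \right)} = \frac{X}{2} + \frac{6}{X}$ ($c{\left(X \right)} = X \frac{1}{2} + \frac{6}{X} = \frac{X}{2} + \frac{6}{X}$)
$P{\left(-16 \right)} c{\left(6 \right)} = - 4 \left(\frac{1}{2} \cdot 6 + \frac{6}{6}\right) = - 4 \left(3 + 6 \cdot \frac{1}{6}\right) = - 4 \left(3 + 1\right) = \left(-4\right) 4 = -16$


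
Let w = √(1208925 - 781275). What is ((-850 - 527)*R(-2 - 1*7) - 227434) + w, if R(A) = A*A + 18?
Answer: -363757 + 5*√17106 ≈ -3.6310e+5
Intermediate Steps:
R(A) = 18 + A² (R(A) = A² + 18 = 18 + A²)
w = 5*√17106 (w = √427650 = 5*√17106 ≈ 653.95)
((-850 - 527)*R(-2 - 1*7) - 227434) + w = ((-850 - 527)*(18 + (-2 - 1*7)²) - 227434) + 5*√17106 = (-1377*(18 + (-2 - 7)²) - 227434) + 5*√17106 = (-1377*(18 + (-9)²) - 227434) + 5*√17106 = (-1377*(18 + 81) - 227434) + 5*√17106 = (-1377*99 - 227434) + 5*√17106 = (-136323 - 227434) + 5*√17106 = -363757 + 5*√17106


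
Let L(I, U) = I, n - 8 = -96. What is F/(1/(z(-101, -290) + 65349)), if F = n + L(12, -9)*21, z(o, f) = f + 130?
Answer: 10690996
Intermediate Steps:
n = -88 (n = 8 - 96 = -88)
z(o, f) = 130 + f
F = 164 (F = -88 + 12*21 = -88 + 252 = 164)
F/(1/(z(-101, -290) + 65349)) = 164/(1/((130 - 290) + 65349)) = 164/(1/(-160 + 65349)) = 164/(1/65189) = 164*65189 = 10690996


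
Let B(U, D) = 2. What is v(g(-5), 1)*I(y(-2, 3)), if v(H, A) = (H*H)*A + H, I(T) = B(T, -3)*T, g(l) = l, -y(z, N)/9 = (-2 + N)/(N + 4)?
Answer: -360/7 ≈ -51.429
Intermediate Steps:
y(z, N) = -9*(-2 + N)/(4 + N) (y(z, N) = -9*(-2 + N)/(N + 4) = -9*(-2 + N)/(4 + N))
I(T) = 2*T
v(H, A) = H + A*H² (v(H, A) = H²*A + H = A*H² + H = H + A*H²)
v(g(-5), 1)*I(y(-2, 3)) = (-5*(1 + 1*(-5)))*(2*(9*(2 - 1*3)/(4 + 3))) = (-5*(1 - 5))*(2*(9*(2 - 3)/7)) = (-5*(-4))*(2*(9*(⅐)*(-1))) = 20*(2*(-9/7)) = 20*(-18/7) = -360/7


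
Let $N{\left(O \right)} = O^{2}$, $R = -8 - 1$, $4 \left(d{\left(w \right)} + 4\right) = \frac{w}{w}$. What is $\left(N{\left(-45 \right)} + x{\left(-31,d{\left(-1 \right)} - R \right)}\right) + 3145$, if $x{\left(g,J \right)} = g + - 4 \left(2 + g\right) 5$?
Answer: $5719$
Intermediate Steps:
$d{\left(w \right)} = - \frac{15}{4}$ ($d{\left(w \right)} = -4 + \frac{w \frac{1}{w}}{4} = -4 + \frac{1}{4} \cdot 1 = -4 + \frac{1}{4} = - \frac{15}{4}$)
$R = -9$
$x{\left(g,J \right)} = -40 - 19 g$ ($x{\left(g,J \right)} = g + \left(-8 - 4 g\right) 5 = g - \left(40 + 20 g\right) = -40 - 19 g$)
$\left(N{\left(-45 \right)} + x{\left(-31,d{\left(-1 \right)} - R \right)}\right) + 3145 = \left(\left(-45\right)^{2} - -549\right) + 3145 = \left(2025 + \left(-40 + 589\right)\right) + 3145 = \left(2025 + 549\right) + 3145 = 2574 + 3145 = 5719$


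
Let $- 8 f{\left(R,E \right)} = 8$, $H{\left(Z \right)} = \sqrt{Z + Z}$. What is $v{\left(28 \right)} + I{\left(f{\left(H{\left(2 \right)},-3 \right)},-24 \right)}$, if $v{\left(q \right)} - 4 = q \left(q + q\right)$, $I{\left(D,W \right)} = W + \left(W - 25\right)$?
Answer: $1499$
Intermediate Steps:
$H{\left(Z \right)} = \sqrt{2} \sqrt{Z}$ ($H{\left(Z \right)} = \sqrt{2 Z} = \sqrt{2} \sqrt{Z}$)
$f{\left(R,E \right)} = -1$ ($f{\left(R,E \right)} = \left(- \frac{1}{8}\right) 8 = -1$)
$I{\left(D,W \right)} = -25 + 2 W$ ($I{\left(D,W \right)} = W + \left(W - 25\right) = W + \left(-25 + W\right) = -25 + 2 W$)
$v{\left(q \right)} = 4 + 2 q^{2}$ ($v{\left(q \right)} = 4 + q \left(q + q\right) = 4 + q 2 q = 4 + 2 q^{2}$)
$v{\left(28 \right)} + I{\left(f{\left(H{\left(2 \right)},-3 \right)},-24 \right)} = \left(4 + 2 \cdot 28^{2}\right) + \left(-25 + 2 \left(-24\right)\right) = \left(4 + 2 \cdot 784\right) - 73 = \left(4 + 1568\right) - 73 = 1572 - 73 = 1499$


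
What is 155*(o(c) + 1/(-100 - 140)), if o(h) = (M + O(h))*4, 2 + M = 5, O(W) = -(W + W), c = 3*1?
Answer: -89311/48 ≈ -1860.6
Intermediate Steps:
c = 3
O(W) = -2*W
M = 3 (M = -2 + 5 = 3)
o(h) = 12 - 8*h (o(h) = (3 - 2*h)*4 = 12 - 8*h)
155*(o(c) + 1/(-100 - 140)) = 155*((12 - 8*3) + 1/(-100 - 140)) = 155*((12 - 24) + 1/(-240)) = 155*(-12 - 1/240) = 155*(-2881/240) = -89311/48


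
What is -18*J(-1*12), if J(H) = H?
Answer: 216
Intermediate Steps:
-18*J(-1*12) = -(-18)*12 = -18*(-12) = 216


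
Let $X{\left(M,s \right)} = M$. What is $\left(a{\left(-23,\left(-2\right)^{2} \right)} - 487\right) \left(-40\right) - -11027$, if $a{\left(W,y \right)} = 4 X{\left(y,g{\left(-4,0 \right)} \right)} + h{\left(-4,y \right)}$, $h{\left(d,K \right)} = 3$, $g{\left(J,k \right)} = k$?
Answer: $29747$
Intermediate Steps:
$a{\left(W,y \right)} = 3 + 4 y$ ($a{\left(W,y \right)} = 4 y + 3 = 3 + 4 y$)
$\left(a{\left(-23,\left(-2\right)^{2} \right)} - 487\right) \left(-40\right) - -11027 = \left(\left(3 + 4 \left(-2\right)^{2}\right) - 487\right) \left(-40\right) - -11027 = \left(\left(3 + 4 \cdot 4\right) - 487\right) \left(-40\right) + 11027 = \left(\left(3 + 16\right) - 487\right) \left(-40\right) + 11027 = \left(19 - 487\right) \left(-40\right) + 11027 = \left(-468\right) \left(-40\right) + 11027 = 18720 + 11027 = 29747$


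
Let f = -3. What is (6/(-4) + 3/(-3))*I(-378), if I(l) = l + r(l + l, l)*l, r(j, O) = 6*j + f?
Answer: -4288410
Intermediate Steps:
r(j, O) = -3 + 6*j (r(j, O) = 6*j - 3 = -3 + 6*j)
I(l) = l + l*(-3 + 12*l) (I(l) = l + (-3 + 6*(l + l))*l = l + (-3 + 6*(2*l))*l = l + (-3 + 12*l)*l = l + l*(-3 + 12*l))
(6/(-4) + 3/(-3))*I(-378) = (6/(-4) + 3/(-3))*(2*(-378)*(-1 + 6*(-378))) = (6*(-¼) + 3*(-⅓))*(2*(-378)*(-1 - 2268)) = (-3/2 - 1)*(2*(-378)*(-2269)) = -5/2*1715364 = -4288410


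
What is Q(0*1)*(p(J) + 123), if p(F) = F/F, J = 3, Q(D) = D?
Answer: 0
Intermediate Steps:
p(F) = 1
Q(0*1)*(p(J) + 123) = (0*1)*(1 + 123) = 0*124 = 0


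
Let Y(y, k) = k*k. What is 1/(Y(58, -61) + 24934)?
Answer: 1/28655 ≈ 3.4898e-5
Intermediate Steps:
Y(y, k) = k²
1/(Y(58, -61) + 24934) = 1/((-61)² + 24934) = 1/(3721 + 24934) = 1/28655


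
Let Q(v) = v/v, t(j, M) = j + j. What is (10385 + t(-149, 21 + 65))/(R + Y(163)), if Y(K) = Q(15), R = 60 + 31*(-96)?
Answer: -917/265 ≈ -3.4604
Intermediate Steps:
t(j, M) = 2*j
R = -2916 (R = 60 - 2976 = -2916)
Q(v) = 1
Y(K) = 1
(10385 + t(-149, 21 + 65))/(R + Y(163)) = (10385 + 2*(-149))/(-2916 + 1) = (10385 - 298)/(-2915) = 10087*(-1/2915) = -917/265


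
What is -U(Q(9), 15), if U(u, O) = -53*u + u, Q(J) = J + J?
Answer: 936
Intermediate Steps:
Q(J) = 2*J
U(u, O) = -52*u
-U(Q(9), 15) = -(-52)*2*9 = -(-52)*18 = -1*(-936) = 936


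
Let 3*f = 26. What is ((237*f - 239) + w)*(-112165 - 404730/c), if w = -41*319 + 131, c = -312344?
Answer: 195014868556995/156172 ≈ 1.2487e+9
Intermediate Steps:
f = 26/3 (f = (1/3)*26 = 26/3 ≈ 8.6667)
w = -12948 (w = -13079 + 131 = -12948)
((237*f - 239) + w)*(-112165 - 404730/c) = ((237*(26/3) - 239) - 12948)*(-112165 - 404730/(-312344)) = ((2054 - 239) - 12948)*(-112165 - 404730*(-1/312344)) = (1815 - 12948)*(-112165 + 202365/156172) = -11133*(-17516830015/156172) = 195014868556995/156172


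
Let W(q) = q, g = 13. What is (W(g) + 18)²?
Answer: 961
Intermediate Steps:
(W(g) + 18)² = (13 + 18)² = 31² = 961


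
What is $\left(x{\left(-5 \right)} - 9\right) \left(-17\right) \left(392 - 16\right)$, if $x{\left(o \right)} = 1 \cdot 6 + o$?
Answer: $51136$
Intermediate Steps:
$x{\left(o \right)} = 6 + o$
$\left(x{\left(-5 \right)} - 9\right) \left(-17\right) \left(392 - 16\right) = \left(\left(6 - 5\right) - 9\right) \left(-17\right) \left(392 - 16\right) = \left(1 - 9\right) \left(-17\right) 376 = \left(-8\right) \left(-17\right) 376 = 136 \cdot 376 = 51136$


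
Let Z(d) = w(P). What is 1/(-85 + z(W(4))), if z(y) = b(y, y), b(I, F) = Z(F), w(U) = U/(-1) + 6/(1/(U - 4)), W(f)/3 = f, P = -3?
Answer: -1/124 ≈ -0.0080645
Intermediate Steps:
W(f) = 3*f
w(U) = -24 + 5*U (w(U) = U*(-1) + 6/(1/(-4 + U)) = -U + 6*(-4 + U) = -U + (-24 + 6*U) = -24 + 5*U)
Z(d) = -39 (Z(d) = -24 + 5*(-3) = -24 - 15 = -39)
b(I, F) = -39
z(y) = -39
1/(-85 + z(W(4))) = 1/(-85 - 39) = 1/(-124) = -1/124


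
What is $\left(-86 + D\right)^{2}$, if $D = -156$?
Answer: $58564$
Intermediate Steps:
$\left(-86 + D\right)^{2} = \left(-86 - 156\right)^{2} = \left(-242\right)^{2} = 58564$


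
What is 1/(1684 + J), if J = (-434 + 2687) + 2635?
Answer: 1/6572 ≈ 0.00015216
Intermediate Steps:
J = 4888 (J = 2253 + 2635 = 4888)
1/(1684 + J) = 1/(1684 + 4888) = 1/6572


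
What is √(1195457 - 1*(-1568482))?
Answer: √2763939 ≈ 1662.5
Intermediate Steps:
√(1195457 - 1*(-1568482)) = √(1195457 + 1568482) = √2763939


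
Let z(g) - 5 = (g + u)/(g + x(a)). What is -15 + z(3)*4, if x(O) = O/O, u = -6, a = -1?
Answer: 2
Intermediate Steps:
x(O) = 1
z(g) = 5 + (-6 + g)/(1 + g) (z(g) = 5 + (g - 6)/(g + 1) = 5 + (-6 + g)/(1 + g))
-15 + z(3)*4 = -15 + ((-1 + 6*3)/(1 + 3))*4 = -15 + ((-1 + 18)/4)*4 = -15 + ((¼)*17)*4 = -15 + (17/4)*4 = -15 + 17 = 2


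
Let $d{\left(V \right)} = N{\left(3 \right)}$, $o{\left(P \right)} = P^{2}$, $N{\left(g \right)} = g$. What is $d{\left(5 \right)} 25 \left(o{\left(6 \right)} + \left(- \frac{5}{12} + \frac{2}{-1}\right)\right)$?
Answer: $\frac{10075}{4} \approx 2518.8$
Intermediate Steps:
$d{\left(V \right)} = 3$
$d{\left(5 \right)} 25 \left(o{\left(6 \right)} + \left(- \frac{5}{12} + \frac{2}{-1}\right)\right) = 3 \cdot 25 \left(6^{2} + \left(- \frac{5}{12} + \frac{2}{-1}\right)\right) = 75 \left(36 + \left(\left(-5\right) \frac{1}{12} + 2 \left(-1\right)\right)\right) = 75 \left(36 - \frac{29}{12}\right) = 75 \cdot \frac{403}{12} = \frac{10075}{4}$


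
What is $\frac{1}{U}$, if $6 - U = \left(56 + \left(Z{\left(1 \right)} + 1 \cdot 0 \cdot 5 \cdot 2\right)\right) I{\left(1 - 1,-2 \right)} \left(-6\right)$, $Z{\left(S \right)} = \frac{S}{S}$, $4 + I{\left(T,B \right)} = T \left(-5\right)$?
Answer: $- \frac{1}{1362} \approx -0.00073421$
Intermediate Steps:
$I{\left(T,B \right)} = -4 - 5 T$ ($I{\left(T,B \right)} = -4 + T \left(-5\right) = -4 - 5 T$)
$Z{\left(S \right)} = 1$
$U = -1362$ ($U = 6 - \left(56 + \left(1 + 1 \cdot 0 \cdot 5 \cdot 2\right)\right) \left(-4 - 5 \left(1 - 1\right)\right) \left(-6\right) = 6 - \left(56 + \left(1 + 0 \cdot 5 \cdot 2\right)\right) \left(-4 - 5 \left(1 - 1\right)\right) \left(-6\right) = 6 - \left(56 + \left(1 + 0 \cdot 2\right)\right) \left(-4 - 0\right) \left(-6\right) = 6 - \left(56 + \left(1 + 0\right)\right) \left(-4 + 0\right) \left(-6\right) = 6 - \left(56 + 1\right) \left(\left(-4\right) \left(-6\right)\right) = 6 - 57 \cdot 24 = 6 - 1368 = -1362$)
$\frac{1}{U} = \frac{1}{-1362} = - \frac{1}{1362}$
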